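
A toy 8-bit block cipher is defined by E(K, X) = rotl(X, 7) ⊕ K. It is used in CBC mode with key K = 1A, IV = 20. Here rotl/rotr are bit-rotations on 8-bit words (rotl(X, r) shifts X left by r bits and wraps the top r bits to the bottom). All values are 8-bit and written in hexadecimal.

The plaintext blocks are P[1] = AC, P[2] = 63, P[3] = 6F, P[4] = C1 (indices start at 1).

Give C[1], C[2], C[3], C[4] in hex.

CBC encryption: C_i = E(K, P_i ⊕ C_{i−1}), with C_{0} = IV.
C[1]: P[1] ⊕ 20 = 8C; E(K, 8C) = 5C.
C[2]: P[2] ⊕ 5C = 3F; E(K, 3F) = 85.
C[3]: P[3] ⊕ 85 = EA; E(K, EA) = 6F.
C[4]: P[4] ⊕ 6F = AE; E(K, AE) = 4D.

C[1] = 5C, C[2] = 85, C[3] = 6F, C[4] = 4D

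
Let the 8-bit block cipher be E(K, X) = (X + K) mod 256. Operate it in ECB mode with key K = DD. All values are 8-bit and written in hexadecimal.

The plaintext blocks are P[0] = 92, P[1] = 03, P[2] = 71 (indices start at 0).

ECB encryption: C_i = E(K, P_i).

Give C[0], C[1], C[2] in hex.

C[0] = 6F, C[1] = E0, C[2] = 4E

C[0]: E(K, 92) = 6F.
C[1]: E(K, 03) = E0.
C[2]: E(K, 71) = 4E.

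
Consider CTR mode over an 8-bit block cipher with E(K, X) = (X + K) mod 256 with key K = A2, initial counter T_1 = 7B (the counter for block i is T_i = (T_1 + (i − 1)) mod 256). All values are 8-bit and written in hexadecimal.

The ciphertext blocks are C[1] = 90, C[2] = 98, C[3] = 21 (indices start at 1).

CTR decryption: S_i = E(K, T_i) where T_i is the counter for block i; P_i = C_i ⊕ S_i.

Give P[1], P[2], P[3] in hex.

P[1]: T = 7B, S = E(K, T) = 1D; 90 ⊕ 1D = 8D.
P[2]: T = 7C, S = E(K, T) = 1E; 98 ⊕ 1E = 86.
P[3]: T = 7D, S = E(K, T) = 1F; 21 ⊕ 1F = 3E.

P[1] = 8D, P[2] = 86, P[3] = 3E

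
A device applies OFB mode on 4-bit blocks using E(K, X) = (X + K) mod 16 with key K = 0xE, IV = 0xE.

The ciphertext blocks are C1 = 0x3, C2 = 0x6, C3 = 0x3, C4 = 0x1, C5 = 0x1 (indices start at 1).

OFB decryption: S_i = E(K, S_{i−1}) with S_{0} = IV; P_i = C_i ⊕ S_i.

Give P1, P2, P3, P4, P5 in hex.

P1: S = E(K, 0xE) = 0xC; 0x3 ⊕ 0xC = 0xF.
P2: S = E(K, 0xC) = 0xA; 0x6 ⊕ 0xA = 0xC.
P3: S = E(K, 0xA) = 0x8; 0x3 ⊕ 0x8 = 0xB.
P4: S = E(K, 0x8) = 0x6; 0x1 ⊕ 0x6 = 0x7.
P5: S = E(K, 0x6) = 0x4; 0x1 ⊕ 0x4 = 0x5.

P1 = 0xF, P2 = 0xC, P3 = 0xB, P4 = 0x7, P5 = 0x5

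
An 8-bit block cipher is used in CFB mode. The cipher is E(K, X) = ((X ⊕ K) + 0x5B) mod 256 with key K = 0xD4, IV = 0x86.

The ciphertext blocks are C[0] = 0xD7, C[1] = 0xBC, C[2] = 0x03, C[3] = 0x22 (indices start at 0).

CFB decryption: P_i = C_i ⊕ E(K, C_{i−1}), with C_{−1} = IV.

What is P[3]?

P[3]: E(K, 0x03) = 0x32; 0x22 ⊕ 0x32 = 0x10.

P[3] = 0x10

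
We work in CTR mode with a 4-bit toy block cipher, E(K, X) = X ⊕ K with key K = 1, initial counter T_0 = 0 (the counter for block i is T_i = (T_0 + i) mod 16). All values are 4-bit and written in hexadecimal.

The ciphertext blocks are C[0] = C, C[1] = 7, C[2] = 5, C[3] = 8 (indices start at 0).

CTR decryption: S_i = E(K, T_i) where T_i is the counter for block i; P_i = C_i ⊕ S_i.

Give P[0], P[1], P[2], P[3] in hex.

P[0] = D, P[1] = 7, P[2] = 6, P[3] = A

P[0]: T = 0, S = E(K, T) = 1; C ⊕ 1 = D.
P[1]: T = 1, S = E(K, T) = 0; 7 ⊕ 0 = 7.
P[2]: T = 2, S = E(K, T) = 3; 5 ⊕ 3 = 6.
P[3]: T = 3, S = E(K, T) = 2; 8 ⊕ 2 = A.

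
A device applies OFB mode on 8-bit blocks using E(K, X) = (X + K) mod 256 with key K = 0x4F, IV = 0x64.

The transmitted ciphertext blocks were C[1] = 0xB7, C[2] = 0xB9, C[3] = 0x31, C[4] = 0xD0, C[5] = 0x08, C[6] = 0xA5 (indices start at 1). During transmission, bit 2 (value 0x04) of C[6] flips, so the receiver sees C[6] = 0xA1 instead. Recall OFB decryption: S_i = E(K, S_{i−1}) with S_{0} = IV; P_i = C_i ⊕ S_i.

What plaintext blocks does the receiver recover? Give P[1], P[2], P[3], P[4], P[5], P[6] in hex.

P[1] = 0x04, P[2] = 0xBB, P[3] = 0x60, P[4] = 0x70, P[5] = 0xE7, P[6] = 0x9F

Only C[6] changed, to 0xA1. In OFB, a change in C_i flips the same bit in P_i only; the keystream is unaffected. Decrypting the received ciphertext:
P[1]: S = E(K, 0x64) = 0xB3; 0xB7 ⊕ 0xB3 = 0x04.
P[2]: S = E(K, 0xB3) = 0x02; 0xB9 ⊕ 0x02 = 0xBB.
P[3]: S = E(K, 0x02) = 0x51; 0x31 ⊕ 0x51 = 0x60.
P[4]: S = E(K, 0x51) = 0xA0; 0xD0 ⊕ 0xA0 = 0x70.
P[5]: S = E(K, 0xA0) = 0xEF; 0x08 ⊕ 0xEF = 0xE7.
P[6]: S = E(K, 0xEF) = 0x3E; 0xA1 ⊕ 0x3E = 0x9F.
Blocks that differ from the original plaintext: P[6].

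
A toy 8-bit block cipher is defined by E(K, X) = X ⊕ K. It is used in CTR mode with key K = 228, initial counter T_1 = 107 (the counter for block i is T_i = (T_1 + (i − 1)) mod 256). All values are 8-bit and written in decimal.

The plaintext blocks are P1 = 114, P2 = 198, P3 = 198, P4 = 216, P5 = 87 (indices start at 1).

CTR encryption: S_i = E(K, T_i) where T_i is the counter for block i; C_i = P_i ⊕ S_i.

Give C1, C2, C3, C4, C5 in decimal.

C1 = 253, C2 = 78, C3 = 79, C4 = 82, C5 = 220

C1: T = 107, S = E(K, T) = 143; 114 ⊕ 143 = 253.
C2: T = 108, S = E(K, T) = 136; 198 ⊕ 136 = 78.
C3: T = 109, S = E(K, T) = 137; 198 ⊕ 137 = 79.
C4: T = 110, S = E(K, T) = 138; 216 ⊕ 138 = 82.
C5: T = 111, S = E(K, T) = 139; 87 ⊕ 139 = 220.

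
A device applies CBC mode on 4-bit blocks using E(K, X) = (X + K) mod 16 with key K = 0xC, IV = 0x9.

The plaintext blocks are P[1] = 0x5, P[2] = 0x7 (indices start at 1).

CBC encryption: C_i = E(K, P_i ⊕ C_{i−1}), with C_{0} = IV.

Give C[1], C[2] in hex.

C[1]: P[1] ⊕ 0x9 = 0xC; E(K, 0xC) = 0x8.
C[2]: P[2] ⊕ 0x8 = 0xF; E(K, 0xF) = 0xB.

C[1] = 0x8, C[2] = 0xB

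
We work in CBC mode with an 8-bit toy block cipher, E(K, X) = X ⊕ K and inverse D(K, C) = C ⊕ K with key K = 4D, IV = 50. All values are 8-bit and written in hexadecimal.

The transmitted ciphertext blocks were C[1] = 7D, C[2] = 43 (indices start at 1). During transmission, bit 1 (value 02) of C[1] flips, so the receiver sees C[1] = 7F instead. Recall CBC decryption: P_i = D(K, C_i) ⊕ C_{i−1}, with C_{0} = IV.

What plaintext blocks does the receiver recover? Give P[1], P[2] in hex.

Only C[1] changed, to 7F. In CBC, a change in C_i garbles P_i and flips the same bit in P_{i+1}. Decrypting the received ciphertext:
P[1]: D(K, 7F) = 32; 32 ⊕ 50 = 62.
P[2]: D(K, 43) = 0E; 0E ⊕ 7F = 71.
Blocks that differ from the original plaintext: P[1], P[2].

P[1] = 62, P[2] = 71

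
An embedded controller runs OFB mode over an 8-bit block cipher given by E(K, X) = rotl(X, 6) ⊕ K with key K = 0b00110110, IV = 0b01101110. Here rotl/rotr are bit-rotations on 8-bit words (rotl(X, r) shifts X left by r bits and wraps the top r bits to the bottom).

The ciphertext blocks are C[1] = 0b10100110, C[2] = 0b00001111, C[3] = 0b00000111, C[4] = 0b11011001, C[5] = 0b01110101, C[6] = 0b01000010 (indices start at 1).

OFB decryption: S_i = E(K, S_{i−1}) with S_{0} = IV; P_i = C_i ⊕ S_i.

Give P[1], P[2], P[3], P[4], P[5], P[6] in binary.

P[1] = 0b00001011, P[2] = 0b01010010, P[3] = 0b01100110, P[4] = 0b10110111, P[5] = 0b11011000, P[6] = 0b00011111

P[1]: S = E(K, 0b01101110) = 0b10101101; 0b10100110 ⊕ 0b10101101 = 0b00001011.
P[2]: S = E(K, 0b10101101) = 0b01011101; 0b00001111 ⊕ 0b01011101 = 0b01010010.
P[3]: S = E(K, 0b01011101) = 0b01100001; 0b00000111 ⊕ 0b01100001 = 0b01100110.
P[4]: S = E(K, 0b01100001) = 0b01101110; 0b11011001 ⊕ 0b01101110 = 0b10110111.
P[5]: S = E(K, 0b01101110) = 0b10101101; 0b01110101 ⊕ 0b10101101 = 0b11011000.
P[6]: S = E(K, 0b10101101) = 0b01011101; 0b01000010 ⊕ 0b01011101 = 0b00011111.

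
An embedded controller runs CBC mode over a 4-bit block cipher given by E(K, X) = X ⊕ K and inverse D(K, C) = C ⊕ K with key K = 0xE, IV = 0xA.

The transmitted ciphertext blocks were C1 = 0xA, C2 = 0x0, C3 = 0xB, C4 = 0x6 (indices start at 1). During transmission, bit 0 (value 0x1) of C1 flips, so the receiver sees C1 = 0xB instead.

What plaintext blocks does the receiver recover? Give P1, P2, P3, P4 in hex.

CBC decryption: P_i = D(K, C_i) ⊕ C_{i−1}, with C_{0} = IV.
Only C1 changed, to 0xB. In CBC, a change in C_i garbles P_i and flips the same bit in P_{i+1}. Decrypting the received ciphertext:
P1: D(K, 0xB) = 0x5; 0x5 ⊕ 0xA = 0xF.
P2: D(K, 0x0) = 0xE; 0xE ⊕ 0xB = 0x5.
P3: D(K, 0xB) = 0x5; 0x5 ⊕ 0x0 = 0x5.
P4: D(K, 0x6) = 0x8; 0x8 ⊕ 0xB = 0x3.
Blocks that differ from the original plaintext: P1, P2.

P1 = 0xF, P2 = 0x5, P3 = 0x5, P4 = 0x3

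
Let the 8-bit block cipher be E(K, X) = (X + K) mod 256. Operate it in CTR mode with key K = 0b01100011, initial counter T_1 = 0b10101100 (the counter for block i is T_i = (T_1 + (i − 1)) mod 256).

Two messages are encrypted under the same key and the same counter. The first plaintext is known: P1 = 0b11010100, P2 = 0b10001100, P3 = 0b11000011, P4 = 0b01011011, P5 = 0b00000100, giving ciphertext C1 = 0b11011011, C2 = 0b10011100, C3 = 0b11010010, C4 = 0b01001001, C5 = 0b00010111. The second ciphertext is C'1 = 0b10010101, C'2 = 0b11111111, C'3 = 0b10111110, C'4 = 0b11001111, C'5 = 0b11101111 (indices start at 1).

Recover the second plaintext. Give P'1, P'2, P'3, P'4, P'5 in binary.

P'1 = 0b10011010, P'2 = 0b11101111, P'3 = 0b10101111, P'4 = 0b11011101, P'5 = 0b11111100

In CTR with a reused counter, both messages share the same keystream S_i, so C_i ⊕ C'_i = P_i ⊕ P'_i and thus P'_i = P_i ⊕ C_i ⊕ C'_i.
P'1: 0b11010100 ⊕ 0b11011011 ⊕ 0b10010101 = 0b10011010.
P'2: 0b10001100 ⊕ 0b10011100 ⊕ 0b11111111 = 0b11101111.
P'3: 0b11000011 ⊕ 0b11010010 ⊕ 0b10111110 = 0b10101111.
P'4: 0b01011011 ⊕ 0b01001001 ⊕ 0b11001111 = 0b11011101.
P'5: 0b00000100 ⊕ 0b00010111 ⊕ 0b11101111 = 0b11111100.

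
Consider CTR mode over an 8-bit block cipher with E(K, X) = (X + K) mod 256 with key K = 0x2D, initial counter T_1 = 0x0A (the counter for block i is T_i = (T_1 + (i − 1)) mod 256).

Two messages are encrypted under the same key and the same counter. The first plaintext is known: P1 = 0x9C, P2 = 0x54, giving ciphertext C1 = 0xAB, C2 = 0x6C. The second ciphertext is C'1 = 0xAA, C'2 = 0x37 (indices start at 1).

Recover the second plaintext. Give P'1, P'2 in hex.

P'1 = 0x9D, P'2 = 0x0F

In CTR with a reused counter, both messages share the same keystream S_i, so C_i ⊕ C'_i = P_i ⊕ P'_i and thus P'_i = P_i ⊕ C_i ⊕ C'_i.
P'1: 0x9C ⊕ 0xAB ⊕ 0xAA = 0x9D.
P'2: 0x54 ⊕ 0x6C ⊕ 0x37 = 0x0F.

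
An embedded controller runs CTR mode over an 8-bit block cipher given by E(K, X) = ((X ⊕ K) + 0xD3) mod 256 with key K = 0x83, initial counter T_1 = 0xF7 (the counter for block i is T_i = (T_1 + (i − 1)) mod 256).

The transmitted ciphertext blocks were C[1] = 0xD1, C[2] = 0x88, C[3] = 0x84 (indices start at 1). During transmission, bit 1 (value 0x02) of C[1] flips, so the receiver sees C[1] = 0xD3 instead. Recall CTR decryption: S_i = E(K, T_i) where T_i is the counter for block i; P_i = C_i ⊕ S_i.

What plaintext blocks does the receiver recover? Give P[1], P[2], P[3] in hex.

P[1] = 0x94, P[2] = 0xC6, P[3] = 0xC9

Only C[1] changed, to 0xD3. In CTR, a change in C_i flips the same bit in P_i only; the keystream is unaffected. Decrypting the received ciphertext:
P[1]: T = 0xF7, S = E(K, T) = 0x47; 0xD3 ⊕ 0x47 = 0x94.
P[2]: T = 0xF8, S = E(K, T) = 0x4E; 0x88 ⊕ 0x4E = 0xC6.
P[3]: T = 0xF9, S = E(K, T) = 0x4D; 0x84 ⊕ 0x4D = 0xC9.
Blocks that differ from the original plaintext: P[1].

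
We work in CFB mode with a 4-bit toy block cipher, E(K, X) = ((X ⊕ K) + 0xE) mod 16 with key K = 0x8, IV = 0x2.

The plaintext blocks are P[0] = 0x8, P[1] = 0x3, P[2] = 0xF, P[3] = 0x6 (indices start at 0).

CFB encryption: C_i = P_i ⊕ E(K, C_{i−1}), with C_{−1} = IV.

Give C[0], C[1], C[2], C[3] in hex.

C[0] = 0x0, C[1] = 0x5, C[2] = 0x4, C[3] = 0xC

C[0]: E(K, 0x2) = 0x8; 0x8 ⊕ 0x8 = 0x0.
C[1]: E(K, 0x0) = 0x6; 0x3 ⊕ 0x6 = 0x5.
C[2]: E(K, 0x5) = 0xB; 0xF ⊕ 0xB = 0x4.
C[3]: E(K, 0x4) = 0xA; 0x6 ⊕ 0xA = 0xC.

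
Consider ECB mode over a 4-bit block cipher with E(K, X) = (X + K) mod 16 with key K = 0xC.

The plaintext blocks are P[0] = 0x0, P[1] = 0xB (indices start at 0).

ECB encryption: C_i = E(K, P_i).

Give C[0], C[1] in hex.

C[0]: E(K, 0x0) = 0xC.
C[1]: E(K, 0xB) = 0x7.

C[0] = 0xC, C[1] = 0x7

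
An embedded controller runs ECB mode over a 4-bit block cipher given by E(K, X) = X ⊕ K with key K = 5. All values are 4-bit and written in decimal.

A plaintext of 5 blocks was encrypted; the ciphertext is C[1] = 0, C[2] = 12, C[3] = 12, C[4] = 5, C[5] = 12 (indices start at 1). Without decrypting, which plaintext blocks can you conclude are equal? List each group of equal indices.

P[2] = P[3] = P[5]

ECB encrypts each block independently with the same key, so equal ciphertext blocks imply equal plaintext blocks.
C[2] = C[3] = C[5] = 12, so P[2] = P[3] = P[5].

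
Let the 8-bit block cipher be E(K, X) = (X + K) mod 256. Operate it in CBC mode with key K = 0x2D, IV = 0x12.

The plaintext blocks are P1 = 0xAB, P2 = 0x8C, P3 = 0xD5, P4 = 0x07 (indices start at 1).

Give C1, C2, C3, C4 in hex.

CBC encryption: C_i = E(K, P_i ⊕ C_{i−1}), with C_{0} = IV.
C1: P1 ⊕ 0x12 = 0xB9; E(K, 0xB9) = 0xE6.
C2: P2 ⊕ 0xE6 = 0x6A; E(K, 0x6A) = 0x97.
C3: P3 ⊕ 0x97 = 0x42; E(K, 0x42) = 0x6F.
C4: P4 ⊕ 0x6F = 0x68; E(K, 0x68) = 0x95.

C1 = 0xE6, C2 = 0x97, C3 = 0x6F, C4 = 0x95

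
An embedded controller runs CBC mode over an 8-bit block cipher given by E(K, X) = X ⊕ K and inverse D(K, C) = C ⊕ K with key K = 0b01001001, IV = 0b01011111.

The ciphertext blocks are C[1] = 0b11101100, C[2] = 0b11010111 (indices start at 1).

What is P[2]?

CBC decryption: P_i = D(K, C_i) ⊕ C_{i−1}, with C_{0} = IV.
P[2]: D(K, 0b11010111) = 0b10011110; 0b10011110 ⊕ 0b11101100 = 0b01110010.

P[2] = 0b01110010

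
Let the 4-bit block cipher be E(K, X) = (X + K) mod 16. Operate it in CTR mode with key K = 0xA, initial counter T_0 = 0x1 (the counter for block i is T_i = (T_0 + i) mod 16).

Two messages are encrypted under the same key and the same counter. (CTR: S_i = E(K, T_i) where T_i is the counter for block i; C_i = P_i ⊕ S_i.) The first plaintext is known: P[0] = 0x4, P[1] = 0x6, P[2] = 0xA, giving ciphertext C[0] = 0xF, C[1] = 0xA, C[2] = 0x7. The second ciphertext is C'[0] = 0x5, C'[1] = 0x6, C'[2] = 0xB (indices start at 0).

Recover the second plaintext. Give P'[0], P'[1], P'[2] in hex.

P'[0] = 0xE, P'[1] = 0xA, P'[2] = 0x6

In CTR with a reused counter, both messages share the same keystream S_i, so C_i ⊕ C'_i = P_i ⊕ P'_i and thus P'_i = P_i ⊕ C_i ⊕ C'_i.
P'[0]: 0x4 ⊕ 0xF ⊕ 0x5 = 0xE.
P'[1]: 0x6 ⊕ 0xA ⊕ 0x6 = 0xA.
P'[2]: 0xA ⊕ 0x7 ⊕ 0xB = 0x6.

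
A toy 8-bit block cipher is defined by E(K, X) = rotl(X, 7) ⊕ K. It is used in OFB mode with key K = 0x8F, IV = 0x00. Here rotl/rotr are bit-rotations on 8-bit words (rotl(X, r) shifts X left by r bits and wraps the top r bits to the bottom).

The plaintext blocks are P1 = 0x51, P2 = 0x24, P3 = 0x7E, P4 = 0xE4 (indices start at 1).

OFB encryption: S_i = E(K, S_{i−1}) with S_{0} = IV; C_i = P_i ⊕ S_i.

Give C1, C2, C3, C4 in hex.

C1 = 0xDE, C2 = 0x6C, C3 = 0xD5, C4 = 0xBE

C1: S = E(K, 0x00) = 0x8F; 0x51 ⊕ 0x8F = 0xDE.
C2: S = E(K, 0x8F) = 0x48; 0x24 ⊕ 0x48 = 0x6C.
C3: S = E(K, 0x48) = 0xAB; 0x7E ⊕ 0xAB = 0xD5.
C4: S = E(K, 0xAB) = 0x5A; 0xE4 ⊕ 0x5A = 0xBE.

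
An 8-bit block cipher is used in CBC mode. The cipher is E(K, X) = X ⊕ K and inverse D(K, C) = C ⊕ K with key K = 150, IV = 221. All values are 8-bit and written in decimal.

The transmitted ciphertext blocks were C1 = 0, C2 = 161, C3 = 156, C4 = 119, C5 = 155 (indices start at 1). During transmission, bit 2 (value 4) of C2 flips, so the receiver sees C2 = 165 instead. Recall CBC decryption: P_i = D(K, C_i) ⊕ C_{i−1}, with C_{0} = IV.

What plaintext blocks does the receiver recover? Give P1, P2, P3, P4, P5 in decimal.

Only C2 changed, to 165. In CBC, a change in C_i garbles P_i and flips the same bit in P_{i+1}. Decrypting the received ciphertext:
P1: D(K, 0) = 150; 150 ⊕ 221 = 75.
P2: D(K, 165) = 51; 51 ⊕ 0 = 51.
P3: D(K, 156) = 10; 10 ⊕ 165 = 175.
P4: D(K, 119) = 225; 225 ⊕ 156 = 125.
P5: D(K, 155) = 13; 13 ⊕ 119 = 122.
Blocks that differ from the original plaintext: P2, P3.

P1 = 75, P2 = 51, P3 = 175, P4 = 125, P5 = 122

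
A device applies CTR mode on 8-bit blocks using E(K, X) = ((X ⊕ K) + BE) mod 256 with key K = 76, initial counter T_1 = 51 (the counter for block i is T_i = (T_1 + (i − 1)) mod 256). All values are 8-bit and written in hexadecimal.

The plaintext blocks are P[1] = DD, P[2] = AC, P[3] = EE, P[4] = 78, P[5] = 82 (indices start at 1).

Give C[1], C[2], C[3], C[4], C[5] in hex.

C[1] = 38, C[2] = 4E, C[3] = 0D, C[4] = 98, C[5] = 63

CTR encryption: S_i = E(K, T_i) where T_i is the counter for block i; C_i = P_i ⊕ S_i.
C[1]: T = 51, S = E(K, T) = E5; DD ⊕ E5 = 38.
C[2]: T = 52, S = E(K, T) = E2; AC ⊕ E2 = 4E.
C[3]: T = 53, S = E(K, T) = E3; EE ⊕ E3 = 0D.
C[4]: T = 54, S = E(K, T) = E0; 78 ⊕ E0 = 98.
C[5]: T = 55, S = E(K, T) = E1; 82 ⊕ E1 = 63.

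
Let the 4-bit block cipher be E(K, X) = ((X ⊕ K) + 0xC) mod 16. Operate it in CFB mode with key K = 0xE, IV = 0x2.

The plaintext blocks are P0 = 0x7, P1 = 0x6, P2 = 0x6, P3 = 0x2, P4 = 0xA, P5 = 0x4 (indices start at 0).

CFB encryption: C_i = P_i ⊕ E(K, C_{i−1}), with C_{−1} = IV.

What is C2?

C0: E(K, 0x2) = 0x8; 0x7 ⊕ 0x8 = 0xF.
C1: E(K, 0xF) = 0xD; 0x6 ⊕ 0xD = 0xB.
C2: E(K, 0xB) = 0x1; 0x6 ⊕ 0x1 = 0x7.

C2 = 0x7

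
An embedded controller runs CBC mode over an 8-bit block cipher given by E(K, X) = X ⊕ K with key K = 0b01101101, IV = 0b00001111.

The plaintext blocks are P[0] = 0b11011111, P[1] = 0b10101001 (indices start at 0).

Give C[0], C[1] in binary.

CBC encryption: C_i = E(K, P_i ⊕ C_{i−1}), with C_{−1} = IV.
C[0]: P[0] ⊕ 0b00001111 = 0b11010000; E(K, 0b11010000) = 0b10111101.
C[1]: P[1] ⊕ 0b10111101 = 0b00010100; E(K, 0b00010100) = 0b01111001.

C[0] = 0b10111101, C[1] = 0b01111001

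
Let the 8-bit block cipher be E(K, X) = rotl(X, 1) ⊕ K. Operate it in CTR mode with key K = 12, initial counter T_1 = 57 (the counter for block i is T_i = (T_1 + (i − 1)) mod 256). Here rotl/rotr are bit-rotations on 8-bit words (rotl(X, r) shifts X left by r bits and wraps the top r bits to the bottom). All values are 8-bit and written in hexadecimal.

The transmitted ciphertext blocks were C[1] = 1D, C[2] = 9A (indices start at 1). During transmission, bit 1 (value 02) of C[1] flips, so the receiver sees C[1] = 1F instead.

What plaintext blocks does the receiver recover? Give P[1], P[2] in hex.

CTR decryption: S_i = E(K, T_i) where T_i is the counter for block i; P_i = C_i ⊕ S_i.
Only C[1] changed, to 1F. In CTR, a change in C_i flips the same bit in P_i only; the keystream is unaffected. Decrypting the received ciphertext:
P[1]: T = 57, S = E(K, T) = BC; 1F ⊕ BC = A3.
P[2]: T = 58, S = E(K, T) = A2; 9A ⊕ A2 = 38.
Blocks that differ from the original plaintext: P[1].

P[1] = A3, P[2] = 38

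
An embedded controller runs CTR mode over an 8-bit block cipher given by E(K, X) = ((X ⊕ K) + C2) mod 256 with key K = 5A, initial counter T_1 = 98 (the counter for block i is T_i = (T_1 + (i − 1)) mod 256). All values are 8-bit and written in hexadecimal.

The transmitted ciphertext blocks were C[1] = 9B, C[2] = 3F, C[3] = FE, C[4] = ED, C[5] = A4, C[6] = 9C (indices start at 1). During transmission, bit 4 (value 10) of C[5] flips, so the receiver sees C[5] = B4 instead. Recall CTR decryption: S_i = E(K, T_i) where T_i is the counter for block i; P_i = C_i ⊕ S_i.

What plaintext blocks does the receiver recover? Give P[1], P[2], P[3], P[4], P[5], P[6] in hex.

Only C[5] changed, to B4. In CTR, a change in C_i flips the same bit in P_i only; the keystream is unaffected. Decrypting the received ciphertext:
P[1]: T = 98, S = E(K, T) = 84; 9B ⊕ 84 = 1F.
P[2]: T = 99, S = E(K, T) = 85; 3F ⊕ 85 = BA.
P[3]: T = 9A, S = E(K, T) = 82; FE ⊕ 82 = 7C.
P[4]: T = 9B, S = E(K, T) = 83; ED ⊕ 83 = 6E.
P[5]: T = 9C, S = E(K, T) = 88; B4 ⊕ 88 = 3C.
P[6]: T = 9D, S = E(K, T) = 89; 9C ⊕ 89 = 15.
Blocks that differ from the original plaintext: P[5].

P[1] = 1F, P[2] = BA, P[3] = 7C, P[4] = 6E, P[5] = 3C, P[6] = 15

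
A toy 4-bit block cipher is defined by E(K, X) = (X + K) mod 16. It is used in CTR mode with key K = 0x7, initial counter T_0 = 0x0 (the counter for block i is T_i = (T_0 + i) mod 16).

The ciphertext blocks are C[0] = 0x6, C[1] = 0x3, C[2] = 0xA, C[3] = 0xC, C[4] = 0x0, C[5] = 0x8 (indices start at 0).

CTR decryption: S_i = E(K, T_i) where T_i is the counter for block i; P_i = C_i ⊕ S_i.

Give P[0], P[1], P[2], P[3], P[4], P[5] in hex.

P[0]: T = 0x0, S = E(K, T) = 0x7; 0x6 ⊕ 0x7 = 0x1.
P[1]: T = 0x1, S = E(K, T) = 0x8; 0x3 ⊕ 0x8 = 0xB.
P[2]: T = 0x2, S = E(K, T) = 0x9; 0xA ⊕ 0x9 = 0x3.
P[3]: T = 0x3, S = E(K, T) = 0xA; 0xC ⊕ 0xA = 0x6.
P[4]: T = 0x4, S = E(K, T) = 0xB; 0x0 ⊕ 0xB = 0xB.
P[5]: T = 0x5, S = E(K, T) = 0xC; 0x8 ⊕ 0xC = 0x4.

P[0] = 0x1, P[1] = 0xB, P[2] = 0x3, P[3] = 0x6, P[4] = 0xB, P[5] = 0x4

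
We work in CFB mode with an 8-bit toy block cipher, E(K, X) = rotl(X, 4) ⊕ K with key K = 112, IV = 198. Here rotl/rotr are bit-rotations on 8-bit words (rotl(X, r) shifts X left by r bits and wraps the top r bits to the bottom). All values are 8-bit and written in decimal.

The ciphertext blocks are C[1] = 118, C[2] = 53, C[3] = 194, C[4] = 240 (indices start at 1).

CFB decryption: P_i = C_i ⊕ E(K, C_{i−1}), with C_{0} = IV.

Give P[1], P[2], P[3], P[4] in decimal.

P[1]: E(K, 198) = 28; 118 ⊕ 28 = 106.
P[2]: E(K, 118) = 23; 53 ⊕ 23 = 34.
P[3]: E(K, 53) = 35; 194 ⊕ 35 = 225.
P[4]: E(K, 194) = 92; 240 ⊕ 92 = 172.

P[1] = 106, P[2] = 34, P[3] = 225, P[4] = 172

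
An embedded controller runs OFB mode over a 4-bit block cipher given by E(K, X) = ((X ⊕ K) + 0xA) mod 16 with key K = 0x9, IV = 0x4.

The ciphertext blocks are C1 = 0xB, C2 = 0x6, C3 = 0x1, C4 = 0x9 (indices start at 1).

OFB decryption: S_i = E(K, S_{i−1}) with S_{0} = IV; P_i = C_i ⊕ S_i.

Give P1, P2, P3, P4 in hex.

P1: S = E(K, 0x4) = 0x7; 0xB ⊕ 0x7 = 0xC.
P2: S = E(K, 0x7) = 0x8; 0x6 ⊕ 0x8 = 0xE.
P3: S = E(K, 0x8) = 0xB; 0x1 ⊕ 0xB = 0xA.
P4: S = E(K, 0xB) = 0xC; 0x9 ⊕ 0xC = 0x5.

P1 = 0xC, P2 = 0xE, P3 = 0xA, P4 = 0x5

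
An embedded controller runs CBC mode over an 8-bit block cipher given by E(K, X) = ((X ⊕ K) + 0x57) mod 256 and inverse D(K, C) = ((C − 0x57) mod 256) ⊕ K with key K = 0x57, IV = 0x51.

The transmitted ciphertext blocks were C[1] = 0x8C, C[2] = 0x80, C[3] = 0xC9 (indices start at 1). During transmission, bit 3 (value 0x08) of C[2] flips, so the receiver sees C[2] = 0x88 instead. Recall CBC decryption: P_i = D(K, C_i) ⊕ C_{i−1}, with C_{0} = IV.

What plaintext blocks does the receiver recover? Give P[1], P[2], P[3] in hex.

P[1] = 0x33, P[2] = 0xEA, P[3] = 0xAD

Only C[2] changed, to 0x88. In CBC, a change in C_i garbles P_i and flips the same bit in P_{i+1}. Decrypting the received ciphertext:
P[1]: D(K, 0x8C) = 0x62; 0x62 ⊕ 0x51 = 0x33.
P[2]: D(K, 0x88) = 0x66; 0x66 ⊕ 0x8C = 0xEA.
P[3]: D(K, 0xC9) = 0x25; 0x25 ⊕ 0x88 = 0xAD.
Blocks that differ from the original plaintext: P[2], P[3].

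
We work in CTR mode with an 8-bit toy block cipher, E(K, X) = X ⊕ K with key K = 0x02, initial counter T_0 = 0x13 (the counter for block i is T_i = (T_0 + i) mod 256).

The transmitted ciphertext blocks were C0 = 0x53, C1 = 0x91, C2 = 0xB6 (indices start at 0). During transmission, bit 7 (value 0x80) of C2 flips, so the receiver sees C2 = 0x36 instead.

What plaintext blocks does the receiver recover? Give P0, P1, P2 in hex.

P0 = 0x42, P1 = 0x87, P2 = 0x21

CTR decryption: S_i = E(K, T_i) where T_i is the counter for block i; P_i = C_i ⊕ S_i.
Only C2 changed, to 0x36. In CTR, a change in C_i flips the same bit in P_i only; the keystream is unaffected. Decrypting the received ciphertext:
P0: T = 0x13, S = E(K, T) = 0x11; 0x53 ⊕ 0x11 = 0x42.
P1: T = 0x14, S = E(K, T) = 0x16; 0x91 ⊕ 0x16 = 0x87.
P2: T = 0x15, S = E(K, T) = 0x17; 0x36 ⊕ 0x17 = 0x21.
Blocks that differ from the original plaintext: P2.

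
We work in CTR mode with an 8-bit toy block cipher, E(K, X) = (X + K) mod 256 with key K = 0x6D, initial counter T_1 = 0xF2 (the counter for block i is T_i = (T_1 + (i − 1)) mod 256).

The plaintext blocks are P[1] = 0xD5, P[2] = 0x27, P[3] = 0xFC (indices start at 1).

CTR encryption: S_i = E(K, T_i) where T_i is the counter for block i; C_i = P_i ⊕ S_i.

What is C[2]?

C[2] = 0x47

C[1]: T = 0xF2, S = E(K, T) = 0x5F; 0xD5 ⊕ 0x5F = 0x8A.
C[2]: T = 0xF3, S = E(K, T) = 0x60; 0x27 ⊕ 0x60 = 0x47.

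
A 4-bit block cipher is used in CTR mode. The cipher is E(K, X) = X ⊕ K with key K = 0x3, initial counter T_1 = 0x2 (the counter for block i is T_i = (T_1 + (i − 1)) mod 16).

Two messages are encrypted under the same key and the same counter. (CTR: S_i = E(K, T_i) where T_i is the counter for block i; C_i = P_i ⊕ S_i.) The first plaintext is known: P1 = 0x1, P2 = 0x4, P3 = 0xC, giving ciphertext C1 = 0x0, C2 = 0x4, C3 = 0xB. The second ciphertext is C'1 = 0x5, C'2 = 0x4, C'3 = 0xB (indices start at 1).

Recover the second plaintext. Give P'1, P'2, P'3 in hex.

In CTR with a reused counter, both messages share the same keystream S_i, so C_i ⊕ C'_i = P_i ⊕ P'_i and thus P'_i = P_i ⊕ C_i ⊕ C'_i.
P'1: 0x1 ⊕ 0x0 ⊕ 0x5 = 0x4.
P'2: 0x4 ⊕ 0x4 ⊕ 0x4 = 0x4.
P'3: 0xC ⊕ 0xB ⊕ 0xB = 0xC.

P'1 = 0x4, P'2 = 0x4, P'3 = 0xC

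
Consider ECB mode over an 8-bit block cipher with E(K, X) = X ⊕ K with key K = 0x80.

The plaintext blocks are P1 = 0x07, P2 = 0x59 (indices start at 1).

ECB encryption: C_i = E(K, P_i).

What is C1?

C1: E(K, 0x07) = 0x87.

C1 = 0x87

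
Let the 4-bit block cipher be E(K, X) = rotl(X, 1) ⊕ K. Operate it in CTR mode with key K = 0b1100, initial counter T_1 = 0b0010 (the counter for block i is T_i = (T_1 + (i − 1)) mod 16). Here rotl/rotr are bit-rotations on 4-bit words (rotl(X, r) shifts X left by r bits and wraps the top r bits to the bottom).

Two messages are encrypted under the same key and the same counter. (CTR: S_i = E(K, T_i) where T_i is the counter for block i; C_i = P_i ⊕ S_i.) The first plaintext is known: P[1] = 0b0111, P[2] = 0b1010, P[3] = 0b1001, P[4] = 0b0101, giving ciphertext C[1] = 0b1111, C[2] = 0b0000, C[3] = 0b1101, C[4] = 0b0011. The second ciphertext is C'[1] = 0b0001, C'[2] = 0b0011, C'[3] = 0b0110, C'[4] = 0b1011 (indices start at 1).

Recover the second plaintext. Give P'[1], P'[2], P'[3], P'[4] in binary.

In CTR with a reused counter, both messages share the same keystream S_i, so C_i ⊕ C'_i = P_i ⊕ P'_i and thus P'_i = P_i ⊕ C_i ⊕ C'_i.
P'[1]: 0b0111 ⊕ 0b1111 ⊕ 0b0001 = 0b1001.
P'[2]: 0b1010 ⊕ 0b0000 ⊕ 0b0011 = 0b1001.
P'[3]: 0b1001 ⊕ 0b1101 ⊕ 0b0110 = 0b0010.
P'[4]: 0b0101 ⊕ 0b0011 ⊕ 0b1011 = 0b1101.

P'[1] = 0b1001, P'[2] = 0b1001, P'[3] = 0b0010, P'[4] = 0b1101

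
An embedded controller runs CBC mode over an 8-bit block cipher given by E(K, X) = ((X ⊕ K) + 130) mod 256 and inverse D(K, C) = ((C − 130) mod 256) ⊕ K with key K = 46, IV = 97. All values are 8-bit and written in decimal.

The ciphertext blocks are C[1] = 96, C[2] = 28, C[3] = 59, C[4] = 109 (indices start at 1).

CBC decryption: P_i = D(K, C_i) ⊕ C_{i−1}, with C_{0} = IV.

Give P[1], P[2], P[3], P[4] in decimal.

P[1]: D(K, 96) = 240; 240 ⊕ 97 = 145.
P[2]: D(K, 28) = 180; 180 ⊕ 96 = 212.
P[3]: D(K, 59) = 151; 151 ⊕ 28 = 139.
P[4]: D(K, 109) = 197; 197 ⊕ 59 = 254.

P[1] = 145, P[2] = 212, P[3] = 139, P[4] = 254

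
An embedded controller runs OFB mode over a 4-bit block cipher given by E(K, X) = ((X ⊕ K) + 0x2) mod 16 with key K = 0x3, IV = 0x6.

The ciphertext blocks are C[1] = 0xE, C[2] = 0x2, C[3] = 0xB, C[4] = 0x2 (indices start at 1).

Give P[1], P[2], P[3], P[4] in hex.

P[1] = 0x9, P[2] = 0x4, P[3] = 0xC, P[4] = 0x4

OFB decryption: S_i = E(K, S_{i−1}) with S_{0} = IV; P_i = C_i ⊕ S_i.
P[1]: S = E(K, 0x6) = 0x7; 0xE ⊕ 0x7 = 0x9.
P[2]: S = E(K, 0x7) = 0x6; 0x2 ⊕ 0x6 = 0x4.
P[3]: S = E(K, 0x6) = 0x7; 0xB ⊕ 0x7 = 0xC.
P[4]: S = E(K, 0x7) = 0x6; 0x2 ⊕ 0x6 = 0x4.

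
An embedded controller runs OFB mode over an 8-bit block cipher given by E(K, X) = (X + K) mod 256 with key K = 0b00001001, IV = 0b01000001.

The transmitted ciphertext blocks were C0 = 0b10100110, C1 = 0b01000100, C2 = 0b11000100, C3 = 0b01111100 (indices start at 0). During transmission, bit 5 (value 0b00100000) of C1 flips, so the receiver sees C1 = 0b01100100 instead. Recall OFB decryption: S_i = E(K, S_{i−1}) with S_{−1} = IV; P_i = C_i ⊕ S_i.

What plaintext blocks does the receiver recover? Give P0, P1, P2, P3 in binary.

P0 = 0b11101100, P1 = 0b00110111, P2 = 0b10011000, P3 = 0b00011001

Only C1 changed, to 0b01100100. In OFB, a change in C_i flips the same bit in P_i only; the keystream is unaffected. Decrypting the received ciphertext:
P0: S = E(K, 0b01000001) = 0b01001010; 0b10100110 ⊕ 0b01001010 = 0b11101100.
P1: S = E(K, 0b01001010) = 0b01010011; 0b01100100 ⊕ 0b01010011 = 0b00110111.
P2: S = E(K, 0b01010011) = 0b01011100; 0b11000100 ⊕ 0b01011100 = 0b10011000.
P3: S = E(K, 0b01011100) = 0b01100101; 0b01111100 ⊕ 0b01100101 = 0b00011001.
Blocks that differ from the original plaintext: P1.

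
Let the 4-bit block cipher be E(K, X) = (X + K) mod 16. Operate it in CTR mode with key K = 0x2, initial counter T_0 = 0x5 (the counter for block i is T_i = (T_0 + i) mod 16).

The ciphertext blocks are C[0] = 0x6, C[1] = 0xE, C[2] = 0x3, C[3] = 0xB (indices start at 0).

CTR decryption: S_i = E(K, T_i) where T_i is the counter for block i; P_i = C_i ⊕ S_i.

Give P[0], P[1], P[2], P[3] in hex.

P[0] = 0x1, P[1] = 0x6, P[2] = 0xA, P[3] = 0x1

P[0]: T = 0x5, S = E(K, T) = 0x7; 0x6 ⊕ 0x7 = 0x1.
P[1]: T = 0x6, S = E(K, T) = 0x8; 0xE ⊕ 0x8 = 0x6.
P[2]: T = 0x7, S = E(K, T) = 0x9; 0x3 ⊕ 0x9 = 0xA.
P[3]: T = 0x8, S = E(K, T) = 0xA; 0xB ⊕ 0xA = 0x1.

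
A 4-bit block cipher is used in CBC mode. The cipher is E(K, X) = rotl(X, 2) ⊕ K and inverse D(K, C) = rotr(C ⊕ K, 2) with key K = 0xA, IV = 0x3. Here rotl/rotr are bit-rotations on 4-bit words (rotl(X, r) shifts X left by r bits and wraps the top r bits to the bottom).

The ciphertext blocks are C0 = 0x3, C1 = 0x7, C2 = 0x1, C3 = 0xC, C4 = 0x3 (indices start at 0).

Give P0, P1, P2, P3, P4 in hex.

P0 = 0x5, P1 = 0x4, P2 = 0x9, P3 = 0x8, P4 = 0xA

CBC decryption: P_i = D(K, C_i) ⊕ C_{i−1}, with C_{−1} = IV.
P0: D(K, 0x3) = 0x6; 0x6 ⊕ 0x3 = 0x5.
P1: D(K, 0x7) = 0x7; 0x7 ⊕ 0x3 = 0x4.
P2: D(K, 0x1) = 0xE; 0xE ⊕ 0x7 = 0x9.
P3: D(K, 0xC) = 0x9; 0x9 ⊕ 0x1 = 0x8.
P4: D(K, 0x3) = 0x6; 0x6 ⊕ 0xC = 0xA.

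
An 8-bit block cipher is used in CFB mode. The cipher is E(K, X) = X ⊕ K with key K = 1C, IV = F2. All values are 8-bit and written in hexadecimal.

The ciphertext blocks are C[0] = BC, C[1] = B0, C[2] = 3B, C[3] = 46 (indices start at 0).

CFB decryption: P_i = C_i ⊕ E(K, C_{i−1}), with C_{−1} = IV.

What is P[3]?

P[3] = 61

P[3]: E(K, 3B) = 27; 46 ⊕ 27 = 61.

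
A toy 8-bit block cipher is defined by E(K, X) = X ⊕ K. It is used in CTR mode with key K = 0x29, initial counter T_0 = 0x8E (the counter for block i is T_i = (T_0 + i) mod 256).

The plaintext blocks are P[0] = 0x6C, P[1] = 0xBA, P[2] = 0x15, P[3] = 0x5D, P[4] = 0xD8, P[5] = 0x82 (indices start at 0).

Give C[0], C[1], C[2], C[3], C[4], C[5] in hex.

C[0] = 0xCB, C[1] = 0x1C, C[2] = 0xAC, C[3] = 0xE5, C[4] = 0x63, C[5] = 0x38

CTR encryption: S_i = E(K, T_i) where T_i is the counter for block i; C_i = P_i ⊕ S_i.
C[0]: T = 0x8E, S = E(K, T) = 0xA7; 0x6C ⊕ 0xA7 = 0xCB.
C[1]: T = 0x8F, S = E(K, T) = 0xA6; 0xBA ⊕ 0xA6 = 0x1C.
C[2]: T = 0x90, S = E(K, T) = 0xB9; 0x15 ⊕ 0xB9 = 0xAC.
C[3]: T = 0x91, S = E(K, T) = 0xB8; 0x5D ⊕ 0xB8 = 0xE5.
C[4]: T = 0x92, S = E(K, T) = 0xBB; 0xD8 ⊕ 0xBB = 0x63.
C[5]: T = 0x93, S = E(K, T) = 0xBA; 0x82 ⊕ 0xBA = 0x38.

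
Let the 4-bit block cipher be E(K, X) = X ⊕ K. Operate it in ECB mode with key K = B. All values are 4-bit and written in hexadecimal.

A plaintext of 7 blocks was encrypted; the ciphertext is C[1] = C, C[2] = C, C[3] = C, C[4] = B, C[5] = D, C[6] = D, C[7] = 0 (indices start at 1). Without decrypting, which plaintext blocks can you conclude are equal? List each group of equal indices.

ECB encrypts each block independently with the same key, so equal ciphertext blocks imply equal plaintext blocks.
C[1] = C[2] = C[3] = C, so P[1] = P[2] = P[3].
C[5] = C[6] = D, so P[5] = P[6].

P[1] = P[2] = P[3]; P[5] = P[6]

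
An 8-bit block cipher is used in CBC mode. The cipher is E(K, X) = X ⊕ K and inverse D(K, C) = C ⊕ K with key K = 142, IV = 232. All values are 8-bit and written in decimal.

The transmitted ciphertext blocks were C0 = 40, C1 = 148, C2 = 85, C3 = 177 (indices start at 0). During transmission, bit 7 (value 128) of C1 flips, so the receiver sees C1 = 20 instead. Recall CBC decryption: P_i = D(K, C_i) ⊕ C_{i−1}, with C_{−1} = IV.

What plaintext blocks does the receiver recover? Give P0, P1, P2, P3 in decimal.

P0 = 78, P1 = 178, P2 = 207, P3 = 106

Only C1 changed, to 20. In CBC, a change in C_i garbles P_i and flips the same bit in P_{i+1}. Decrypting the received ciphertext:
P0: D(K, 40) = 166; 166 ⊕ 232 = 78.
P1: D(K, 20) = 154; 154 ⊕ 40 = 178.
P2: D(K, 85) = 219; 219 ⊕ 20 = 207.
P3: D(K, 177) = 63; 63 ⊕ 85 = 106.
Blocks that differ from the original plaintext: P1, P2.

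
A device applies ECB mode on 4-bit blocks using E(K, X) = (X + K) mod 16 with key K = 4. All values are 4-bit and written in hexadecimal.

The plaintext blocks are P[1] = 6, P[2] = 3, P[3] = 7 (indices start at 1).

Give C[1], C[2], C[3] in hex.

C[1] = A, C[2] = 7, C[3] = B

ECB encryption: C_i = E(K, P_i).
C[1]: E(K, 6) = A.
C[2]: E(K, 3) = 7.
C[3]: E(K, 7) = B.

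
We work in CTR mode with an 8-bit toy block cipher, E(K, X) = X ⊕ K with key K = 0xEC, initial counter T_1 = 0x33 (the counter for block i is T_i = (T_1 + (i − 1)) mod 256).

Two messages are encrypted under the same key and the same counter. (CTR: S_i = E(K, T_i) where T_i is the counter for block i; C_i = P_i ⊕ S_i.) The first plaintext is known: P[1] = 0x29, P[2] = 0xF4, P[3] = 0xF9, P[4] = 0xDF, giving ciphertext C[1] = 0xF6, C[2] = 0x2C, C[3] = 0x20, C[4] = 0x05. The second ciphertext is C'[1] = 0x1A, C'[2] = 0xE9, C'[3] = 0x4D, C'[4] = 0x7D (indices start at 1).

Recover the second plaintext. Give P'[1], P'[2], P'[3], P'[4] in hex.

P'[1] = 0xC5, P'[2] = 0x31, P'[3] = 0x94, P'[4] = 0xA7

In CTR with a reused counter, both messages share the same keystream S_i, so C_i ⊕ C'_i = P_i ⊕ P'_i and thus P'_i = P_i ⊕ C_i ⊕ C'_i.
P'[1]: 0x29 ⊕ 0xF6 ⊕ 0x1A = 0xC5.
P'[2]: 0xF4 ⊕ 0x2C ⊕ 0xE9 = 0x31.
P'[3]: 0xF9 ⊕ 0x20 ⊕ 0x4D = 0x94.
P'[4]: 0xDF ⊕ 0x05 ⊕ 0x7D = 0xA7.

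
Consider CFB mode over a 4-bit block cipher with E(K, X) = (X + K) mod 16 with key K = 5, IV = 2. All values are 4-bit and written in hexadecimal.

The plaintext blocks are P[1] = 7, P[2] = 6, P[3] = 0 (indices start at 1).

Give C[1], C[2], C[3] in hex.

C[1] = 0, C[2] = 3, C[3] = 8

CFB encryption: C_i = P_i ⊕ E(K, C_{i−1}), with C_{0} = IV.
C[1]: E(K, 2) = 7; 7 ⊕ 7 = 0.
C[2]: E(K, 0) = 5; 6 ⊕ 5 = 3.
C[3]: E(K, 3) = 8; 0 ⊕ 8 = 8.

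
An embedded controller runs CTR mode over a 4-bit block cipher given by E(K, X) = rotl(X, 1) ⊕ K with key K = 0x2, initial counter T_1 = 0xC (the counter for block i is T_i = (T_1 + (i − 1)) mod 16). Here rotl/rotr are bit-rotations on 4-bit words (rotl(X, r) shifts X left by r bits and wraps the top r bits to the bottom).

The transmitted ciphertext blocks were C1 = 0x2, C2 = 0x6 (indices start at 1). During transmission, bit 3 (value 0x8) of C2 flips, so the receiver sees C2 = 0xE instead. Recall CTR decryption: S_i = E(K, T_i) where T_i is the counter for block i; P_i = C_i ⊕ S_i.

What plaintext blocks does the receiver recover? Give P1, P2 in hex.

Only C2 changed, to 0xE. In CTR, a change in C_i flips the same bit in P_i only; the keystream is unaffected. Decrypting the received ciphertext:
P1: T = 0xC, S = E(K, T) = 0xB; 0x2 ⊕ 0xB = 0x9.
P2: T = 0xD, S = E(K, T) = 0x9; 0xE ⊕ 0x9 = 0x7.
Blocks that differ from the original plaintext: P2.

P1 = 0x9, P2 = 0x7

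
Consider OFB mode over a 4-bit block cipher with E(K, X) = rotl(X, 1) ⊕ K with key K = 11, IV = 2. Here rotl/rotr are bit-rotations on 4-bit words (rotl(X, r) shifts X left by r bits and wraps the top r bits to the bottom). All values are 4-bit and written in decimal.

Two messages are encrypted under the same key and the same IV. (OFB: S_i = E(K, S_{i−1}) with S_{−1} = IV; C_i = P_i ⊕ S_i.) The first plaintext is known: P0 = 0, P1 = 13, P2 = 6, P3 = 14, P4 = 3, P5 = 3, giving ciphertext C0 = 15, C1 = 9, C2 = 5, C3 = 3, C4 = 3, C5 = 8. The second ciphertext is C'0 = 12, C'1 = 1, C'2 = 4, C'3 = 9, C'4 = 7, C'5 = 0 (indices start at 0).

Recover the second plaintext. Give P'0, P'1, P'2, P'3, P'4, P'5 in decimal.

In OFB with a reused IV, both messages share the same keystream S_i, so C_i ⊕ C'_i = P_i ⊕ P'_i and thus P'_i = P_i ⊕ C_i ⊕ C'_i.
P'0: 0 ⊕ 15 ⊕ 12 = 3.
P'1: 13 ⊕ 9 ⊕ 1 = 5.
P'2: 6 ⊕ 5 ⊕ 4 = 7.
P'3: 14 ⊕ 3 ⊕ 9 = 4.
P'4: 3 ⊕ 3 ⊕ 7 = 7.
P'5: 3 ⊕ 8 ⊕ 0 = 11.

P'0 = 3, P'1 = 5, P'2 = 7, P'3 = 4, P'4 = 7, P'5 = 11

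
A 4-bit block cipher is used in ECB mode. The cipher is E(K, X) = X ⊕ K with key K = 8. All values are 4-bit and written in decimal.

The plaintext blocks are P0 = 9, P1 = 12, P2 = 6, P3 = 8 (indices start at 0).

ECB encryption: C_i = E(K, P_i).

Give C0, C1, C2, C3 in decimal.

C0 = 1, C1 = 4, C2 = 14, C3 = 0

C0: E(K, 9) = 1.
C1: E(K, 12) = 4.
C2: E(K, 6) = 14.
C3: E(K, 8) = 0.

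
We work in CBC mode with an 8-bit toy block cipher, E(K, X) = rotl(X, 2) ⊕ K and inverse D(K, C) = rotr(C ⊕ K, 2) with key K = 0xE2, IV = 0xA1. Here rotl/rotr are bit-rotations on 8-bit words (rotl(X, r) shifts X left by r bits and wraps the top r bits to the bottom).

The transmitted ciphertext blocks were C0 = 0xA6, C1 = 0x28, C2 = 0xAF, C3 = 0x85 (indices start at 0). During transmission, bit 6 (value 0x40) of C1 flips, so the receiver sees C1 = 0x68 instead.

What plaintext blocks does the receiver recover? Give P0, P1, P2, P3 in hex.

P0 = 0xB0, P1 = 0x04, P2 = 0x3B, P3 = 0x76

CBC decryption: P_i = D(K, C_i) ⊕ C_{i−1}, with C_{−1} = IV.
Only C1 changed, to 0x68. In CBC, a change in C_i garbles P_i and flips the same bit in P_{i+1}. Decrypting the received ciphertext:
P0: D(K, 0xA6) = 0x11; 0x11 ⊕ 0xA1 = 0xB0.
P1: D(K, 0x68) = 0xA2; 0xA2 ⊕ 0xA6 = 0x04.
P2: D(K, 0xAF) = 0x53; 0x53 ⊕ 0x68 = 0x3B.
P3: D(K, 0x85) = 0xD9; 0xD9 ⊕ 0xAF = 0x76.
Blocks that differ from the original plaintext: P1, P2.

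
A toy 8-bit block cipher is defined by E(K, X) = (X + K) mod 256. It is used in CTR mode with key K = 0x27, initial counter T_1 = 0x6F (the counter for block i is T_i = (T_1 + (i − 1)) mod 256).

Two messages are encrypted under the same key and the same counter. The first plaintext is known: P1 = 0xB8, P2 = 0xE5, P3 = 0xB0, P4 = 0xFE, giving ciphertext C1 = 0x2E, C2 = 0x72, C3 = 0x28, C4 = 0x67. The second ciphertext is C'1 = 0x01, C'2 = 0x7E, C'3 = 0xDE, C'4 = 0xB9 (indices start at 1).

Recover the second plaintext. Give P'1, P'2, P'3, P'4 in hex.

P'1 = 0x97, P'2 = 0xE9, P'3 = 0x46, P'4 = 0x20

In CTR with a reused counter, both messages share the same keystream S_i, so C_i ⊕ C'_i = P_i ⊕ P'_i and thus P'_i = P_i ⊕ C_i ⊕ C'_i.
P'1: 0xB8 ⊕ 0x2E ⊕ 0x01 = 0x97.
P'2: 0xE5 ⊕ 0x72 ⊕ 0x7E = 0xE9.
P'3: 0xB0 ⊕ 0x28 ⊕ 0xDE = 0x46.
P'4: 0xFE ⊕ 0x67 ⊕ 0xB9 = 0x20.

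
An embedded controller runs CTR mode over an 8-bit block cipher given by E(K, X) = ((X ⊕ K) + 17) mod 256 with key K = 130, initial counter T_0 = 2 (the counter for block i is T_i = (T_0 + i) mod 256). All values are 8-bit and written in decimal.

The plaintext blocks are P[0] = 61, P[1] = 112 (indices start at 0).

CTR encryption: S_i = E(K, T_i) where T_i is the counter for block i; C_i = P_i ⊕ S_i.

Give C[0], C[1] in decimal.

C[0] = 172, C[1] = 226

C[0]: T = 2, S = E(K, T) = 145; 61 ⊕ 145 = 172.
C[1]: T = 3, S = E(K, T) = 146; 112 ⊕ 146 = 226.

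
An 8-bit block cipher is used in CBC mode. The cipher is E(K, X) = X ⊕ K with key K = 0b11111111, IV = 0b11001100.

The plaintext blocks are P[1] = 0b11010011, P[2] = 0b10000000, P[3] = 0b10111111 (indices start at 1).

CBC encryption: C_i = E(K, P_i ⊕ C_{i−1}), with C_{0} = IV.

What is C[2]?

C[2] = 0b10011111

C[1]: P[1] ⊕ 0b11001100 = 0b00011111; E(K, 0b00011111) = 0b11100000.
C[2]: P[2] ⊕ 0b11100000 = 0b01100000; E(K, 0b01100000) = 0b10011111.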